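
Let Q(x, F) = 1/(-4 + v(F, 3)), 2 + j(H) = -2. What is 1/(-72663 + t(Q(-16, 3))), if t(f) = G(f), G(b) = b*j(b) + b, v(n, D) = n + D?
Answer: -2/145329 ≈ -1.3762e-5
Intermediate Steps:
v(n, D) = D + n
j(H) = -4 (j(H) = -2 - 2 = -4)
G(b) = -3*b (G(b) = b*(-4) + b = -4*b + b = -3*b)
Q(x, F) = 1/(-1 + F) (Q(x, F) = 1/(-4 + (3 + F)) = 1/(-1 + F))
t(f) = -3*f
1/(-72663 + t(Q(-16, 3))) = 1/(-72663 - 3/(-1 + 3)) = 1/(-72663 - 3/2) = 1/(-145329/2) = -2/145329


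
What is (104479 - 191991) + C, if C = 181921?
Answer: 94409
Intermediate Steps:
(104479 - 191991) + C = (104479 - 191991) + 181921 = -87512 + 181921 = 94409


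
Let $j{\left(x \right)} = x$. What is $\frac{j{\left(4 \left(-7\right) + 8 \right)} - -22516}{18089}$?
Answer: $\frac{22496}{18089} \approx 1.2436$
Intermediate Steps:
$\frac{j{\left(4 \left(-7\right) + 8 \right)} - -22516}{18089} = \frac{\left(4 \left(-7\right) + 8\right) - -22516}{18089} = \left(\left(-28 + 8\right) + 22516\right) \frac{1}{18089} = \left(-20 + 22516\right) \frac{1}{18089} = 22496 \cdot \frac{1}{18089} = \frac{22496}{18089}$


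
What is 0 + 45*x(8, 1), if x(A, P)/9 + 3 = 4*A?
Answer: 11745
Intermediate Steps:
x(A, P) = -27 + 36*A (x(A, P) = -27 + 9*(4*A) = -27 + 36*A)
0 + 45*x(8, 1) = 0 + 45*(-27 + 36*8) = 0 + 45*(-27 + 288) = 0 + 45*261 = 0 + 11745 = 11745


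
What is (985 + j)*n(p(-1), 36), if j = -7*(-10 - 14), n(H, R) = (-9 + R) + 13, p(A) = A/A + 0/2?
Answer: 46120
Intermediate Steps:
p(A) = 1 (p(A) = 1 + 0*(½) = 1 + 0 = 1)
n(H, R) = 4 + R
j = 168 (j = -7*(-24) = 168)
(985 + j)*n(p(-1), 36) = (985 + 168)*(4 + 36) = 1153*40 = 46120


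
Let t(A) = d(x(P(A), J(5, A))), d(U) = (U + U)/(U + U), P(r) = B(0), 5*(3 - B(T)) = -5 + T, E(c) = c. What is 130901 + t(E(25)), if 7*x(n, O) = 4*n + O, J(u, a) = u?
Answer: 130902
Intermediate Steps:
B(T) = 4 - T/5 (B(T) = 3 - (-5 + T)/5 = 3 + (1 - T/5) = 4 - T/5)
P(r) = 4 (P(r) = 4 - ⅕*0 = 4 + 0 = 4)
x(n, O) = O/7 + 4*n/7 (x(n, O) = (4*n + O)/7 = (O + 4*n)/7 = O/7 + 4*n/7)
d(U) = 1 (d(U) = (2*U)/((2*U)) = (2*U)*(1/(2*U)) = 1)
t(A) = 1
130901 + t(E(25)) = 130901 + 1 = 130902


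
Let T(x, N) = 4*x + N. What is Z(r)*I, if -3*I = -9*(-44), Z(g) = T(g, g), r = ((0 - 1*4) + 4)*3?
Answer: 0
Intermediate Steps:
r = 0 (r = ((0 - 4) + 4)*3 = (-4 + 4)*3 = 0*3 = 0)
T(x, N) = N + 4*x
Z(g) = 5*g (Z(g) = g + 4*g = 5*g)
I = -132 (I = -(-3)*(-44) = -⅓*396 = -132)
Z(r)*I = (5*0)*(-132) = 0*(-132) = 0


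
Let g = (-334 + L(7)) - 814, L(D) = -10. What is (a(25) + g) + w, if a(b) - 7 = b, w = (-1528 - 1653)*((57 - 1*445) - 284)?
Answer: 2136506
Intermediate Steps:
w = 2137632 (w = -3181*((57 - 445) - 284) = -3181*(-388 - 284) = -3181*(-672) = 2137632)
a(b) = 7 + b
g = -1158 (g = (-334 - 10) - 814 = -344 - 814 = -1158)
(a(25) + g) + w = ((7 + 25) - 1158) + 2137632 = (32 - 1158) + 2137632 = -1126 + 2137632 = 2136506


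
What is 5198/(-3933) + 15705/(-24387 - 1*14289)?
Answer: -3808777/2204532 ≈ -1.7277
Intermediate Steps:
5198/(-3933) + 15705/(-24387 - 1*14289) = 5198*(-1/3933) + 15705/(-24387 - 14289) = -226/171 + 15705/(-38676) = -226/171 + 15705*(-1/38676) = -226/171 - 5235/12892 = -3808777/2204532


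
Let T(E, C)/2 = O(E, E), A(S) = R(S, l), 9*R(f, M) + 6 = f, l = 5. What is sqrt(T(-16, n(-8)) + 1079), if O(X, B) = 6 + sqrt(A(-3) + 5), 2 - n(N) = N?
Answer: sqrt(1095) ≈ 33.091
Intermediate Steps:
R(f, M) = -2/3 + f/9
A(S) = -2/3 + S/9
n(N) = 2 - N
O(X, B) = 8 (O(X, B) = 6 + sqrt((-2/3 + (1/9)*(-3)) + 5) = 6 + sqrt((-2/3 - 1/3) + 5) = 6 + sqrt(-1 + 5) = 6 + sqrt(4) = 6 + 2 = 8)
T(E, C) = 16 (T(E, C) = 2*8 = 16)
sqrt(T(-16, n(-8)) + 1079) = sqrt(16 + 1079) = sqrt(1095)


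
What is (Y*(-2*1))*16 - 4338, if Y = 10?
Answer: -4658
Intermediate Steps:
(Y*(-2*1))*16 - 4338 = (10*(-2*1))*16 - 4338 = (10*(-2))*16 - 4338 = -20*16 - 4338 = -320 - 4338 = -4658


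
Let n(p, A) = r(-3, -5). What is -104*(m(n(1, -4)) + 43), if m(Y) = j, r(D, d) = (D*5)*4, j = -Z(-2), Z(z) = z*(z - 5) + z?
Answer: -3224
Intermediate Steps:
Z(z) = z + z*(-5 + z) (Z(z) = z*(-5 + z) + z = z + z*(-5 + z))
j = -12 (j = -(-2)*(-4 - 2) = -(-2)*(-6) = -1*12 = -12)
r(D, d) = 20*D (r(D, d) = (5*D)*4 = 20*D)
n(p, A) = -60 (n(p, A) = 20*(-3) = -60)
m(Y) = -12
-104*(m(n(1, -4)) + 43) = -104*(-12 + 43) = -104*31 = -3224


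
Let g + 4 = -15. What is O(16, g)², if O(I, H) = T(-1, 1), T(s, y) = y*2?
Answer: 4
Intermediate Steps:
g = -19 (g = -4 - 15 = -19)
T(s, y) = 2*y
O(I, H) = 2 (O(I, H) = 2*1 = 2)
O(16, g)² = 2² = 4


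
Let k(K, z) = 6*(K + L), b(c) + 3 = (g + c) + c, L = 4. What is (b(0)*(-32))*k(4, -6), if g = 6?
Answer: -4608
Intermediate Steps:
b(c) = 3 + 2*c (b(c) = -3 + ((6 + c) + c) = -3 + (6 + 2*c) = 3 + 2*c)
k(K, z) = 24 + 6*K (k(K, z) = 6*(K + 4) = 6*(4 + K) = 24 + 6*K)
(b(0)*(-32))*k(4, -6) = ((3 + 2*0)*(-32))*(24 + 6*4) = ((3 + 0)*(-32))*(24 + 24) = (3*(-32))*48 = -96*48 = -4608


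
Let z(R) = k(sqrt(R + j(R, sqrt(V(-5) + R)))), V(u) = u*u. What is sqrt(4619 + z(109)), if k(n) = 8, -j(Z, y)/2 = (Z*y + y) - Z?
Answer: sqrt(4627) ≈ 68.022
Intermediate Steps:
V(u) = u**2
j(Z, y) = -2*y + 2*Z - 2*Z*y (j(Z, y) = -2*((Z*y + y) - Z) = -2*((y + Z*y) - Z) = -2*(y - Z + Z*y) = -2*y + 2*Z - 2*Z*y)
z(R) = 8
sqrt(4619 + z(109)) = sqrt(4619 + 8) = sqrt(4627)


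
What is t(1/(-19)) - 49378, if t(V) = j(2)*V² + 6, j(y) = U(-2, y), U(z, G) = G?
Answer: -17823290/361 ≈ -49372.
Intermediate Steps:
j(y) = y
t(V) = 6 + 2*V² (t(V) = 2*V² + 6 = 6 + 2*V²)
t(1/(-19)) - 49378 = (6 + 2*(1/(-19))²) - 49378 = (6 + 2*(-1/19)²) - 49378 = (6 + 2*(1/361)) - 49378 = (6 + 2/361) - 49378 = 2168/361 - 49378 = -17823290/361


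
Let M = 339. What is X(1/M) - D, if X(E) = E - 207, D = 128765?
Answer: -43721507/339 ≈ -1.2897e+5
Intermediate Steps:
X(E) = -207 + E
X(1/M) - D = (-207 + 1/339) - 1*128765 = (-207 + 1/339) - 128765 = -70172/339 - 128765 = -43721507/339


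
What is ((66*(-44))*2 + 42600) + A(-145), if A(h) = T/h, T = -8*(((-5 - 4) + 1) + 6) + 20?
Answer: 5334804/145 ≈ 36792.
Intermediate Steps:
T = 36 (T = -8*((-9 + 1) + 6) + 20 = -8*(-8 + 6) + 20 = -8*(-2) + 20 = 16 + 20 = 36)
A(h) = 36/h
((66*(-44))*2 + 42600) + A(-145) = ((66*(-44))*2 + 42600) + 36/(-145) = (-2904*2 + 42600) + 36*(-1/145) = (-5808 + 42600) - 36/145 = 36792 - 36/145 = 5334804/145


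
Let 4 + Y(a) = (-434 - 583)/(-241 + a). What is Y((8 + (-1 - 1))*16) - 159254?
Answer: -23091393/145 ≈ -1.5925e+5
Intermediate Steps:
Y(a) = -4 - 1017/(-241 + a) (Y(a) = -4 + (-434 - 583)/(-241 + a) = -4 - 1017/(-241 + a))
Y((8 + (-1 - 1))*16) - 159254 = (-53 - 4*(8 + (-1 - 1))*16)/(-241 + (8 + (-1 - 1))*16) - 159254 = (-53 - 4*(8 - 2)*16)/(-241 + (8 - 2)*16) - 159254 = (-53 - 24*16)/(-241 + 6*16) - 159254 = (-53 - 4*96)/(-241 + 96) - 159254 = (-53 - 384)/(-145) - 159254 = -1/145*(-437) - 159254 = 437/145 - 159254 = -23091393/145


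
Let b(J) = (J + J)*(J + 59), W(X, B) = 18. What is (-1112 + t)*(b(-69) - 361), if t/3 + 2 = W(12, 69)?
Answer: -1084216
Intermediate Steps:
b(J) = 2*J*(59 + J) (b(J) = (2*J)*(59 + J) = 2*J*(59 + J))
t = 48 (t = -6 + 3*18 = -6 + 54 = 48)
(-1112 + t)*(b(-69) - 361) = (-1112 + 48)*(2*(-69)*(59 - 69) - 361) = -1064*(2*(-69)*(-10) - 361) = -1064*(1380 - 361) = -1064*1019 = -1084216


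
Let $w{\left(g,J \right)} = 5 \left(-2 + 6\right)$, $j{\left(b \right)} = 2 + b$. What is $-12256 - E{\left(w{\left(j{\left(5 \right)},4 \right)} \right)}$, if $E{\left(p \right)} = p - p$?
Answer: $-12256$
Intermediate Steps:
$w{\left(g,J \right)} = 20$ ($w{\left(g,J \right)} = 5 \cdot 4 = 20$)
$E{\left(p \right)} = 0$
$-12256 - E{\left(w{\left(j{\left(5 \right)},4 \right)} \right)} = -12256 - 0 = -12256 + 0 = -12256$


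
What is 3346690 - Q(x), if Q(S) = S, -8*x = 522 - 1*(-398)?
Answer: 3346805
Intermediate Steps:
x = -115 (x = -(522 - 1*(-398))/8 = -(522 + 398)/8 = -⅛*920 = -115)
3346690 - Q(x) = 3346690 - 1*(-115) = 3346690 + 115 = 3346805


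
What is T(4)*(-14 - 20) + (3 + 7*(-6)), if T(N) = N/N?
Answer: -73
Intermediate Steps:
T(N) = 1
T(4)*(-14 - 20) + (3 + 7*(-6)) = 1*(-14 - 20) + (3 + 7*(-6)) = 1*(-34) + (3 - 42) = -34 - 39 = -73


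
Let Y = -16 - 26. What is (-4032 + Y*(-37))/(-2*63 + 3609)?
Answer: -826/1161 ≈ -0.71146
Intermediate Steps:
Y = -42
(-4032 + Y*(-37))/(-2*63 + 3609) = (-4032 - 42*(-37))/(-2*63 + 3609) = (-4032 + 1554)/(-126 + 3609) = -2478/3483 = -2478*1/3483 = -826/1161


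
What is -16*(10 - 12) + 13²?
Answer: 201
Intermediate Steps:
-16*(10 - 12) + 13² = -16*(-2) + 169 = 32 + 169 = 201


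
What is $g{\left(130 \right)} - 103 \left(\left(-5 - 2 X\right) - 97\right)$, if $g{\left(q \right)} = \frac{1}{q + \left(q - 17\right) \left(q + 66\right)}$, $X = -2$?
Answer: $\frac{224874133}{22278} \approx 10094.0$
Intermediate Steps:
$g{\left(q \right)} = \frac{1}{q + \left(-17 + q\right) \left(66 + q\right)}$
$g{\left(130 \right)} - 103 \left(\left(-5 - 2 X\right) - 97\right) = \frac{1}{-1122 + 130^{2} + 50 \cdot 130} - 103 \left(\left(-5 - -4\right) - 97\right) = \frac{1}{-1122 + 16900 + 6500} - 103 \left(\left(-5 + 4\right) - 97\right) = \frac{1}{22278} - 103 \left(-1 - 97\right) = \frac{1}{22278} - 103 \left(-98\right) = \frac{1}{22278} - -10094 = \frac{1}{22278} + 10094 = \frac{224874133}{22278}$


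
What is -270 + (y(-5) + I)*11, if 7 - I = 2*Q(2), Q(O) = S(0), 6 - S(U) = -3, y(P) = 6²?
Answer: 5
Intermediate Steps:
y(P) = 36
S(U) = 9 (S(U) = 6 - 1*(-3) = 6 + 3 = 9)
Q(O) = 9
I = -11 (I = 7 - 2*9 = 7 - 1*18 = 7 - 18 = -11)
-270 + (y(-5) + I)*11 = -270 + (36 - 11)*11 = -270 + 25*11 = -270 + 275 = 5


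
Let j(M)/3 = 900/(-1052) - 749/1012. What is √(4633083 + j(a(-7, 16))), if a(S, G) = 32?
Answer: √82050675806016093/133078 ≈ 2152.5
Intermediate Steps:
j(M) = -1274061/266156 (j(M) = 3*(900/(-1052) - 749/1012) = 3*(900*(-1/1052) - 749*1/1012) = 3*(-225/263 - 749/1012) = 3*(-424687/266156) = -1274061/266156)
√(4633083 + j(a(-7, 16))) = √(4633083 - 1274061/266156) = √(1233121564887/266156) = √82050675806016093/133078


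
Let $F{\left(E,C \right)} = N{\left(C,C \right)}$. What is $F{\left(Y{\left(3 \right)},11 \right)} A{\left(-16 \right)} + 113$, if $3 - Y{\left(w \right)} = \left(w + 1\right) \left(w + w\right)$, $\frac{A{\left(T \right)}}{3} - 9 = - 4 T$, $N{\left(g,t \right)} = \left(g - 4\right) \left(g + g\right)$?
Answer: $33839$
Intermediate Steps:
$N{\left(g,t \right)} = 2 g \left(-4 + g\right)$ ($N{\left(g,t \right)} = \left(-4 + g\right) 2 g = 2 g \left(-4 + g\right)$)
$A{\left(T \right)} = 27 - 12 T$ ($A{\left(T \right)} = 27 + 3 \left(- 4 T\right) = 27 - 12 T$)
$Y{\left(w \right)} = 3 - 2 w \left(1 + w\right)$ ($Y{\left(w \right)} = 3 - \left(w + 1\right) \left(w + w\right) = 3 - \left(1 + w\right) 2 w = 3 - 2 w \left(1 + w\right)$)
$F{\left(E,C \right)} = 2 C \left(-4 + C\right)$
$F{\left(Y{\left(3 \right)},11 \right)} A{\left(-16 \right)} + 113 = 2 \cdot 11 \left(-4 + 11\right) \left(27 - -192\right) + 113 = 2 \cdot 11 \cdot 7 \left(27 + 192\right) + 113 = 154 \cdot 219 + 113 = 33726 + 113 = 33839$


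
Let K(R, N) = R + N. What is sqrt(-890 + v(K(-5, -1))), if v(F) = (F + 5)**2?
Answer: I*sqrt(889) ≈ 29.816*I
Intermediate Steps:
K(R, N) = N + R
v(F) = (5 + F)**2
sqrt(-890 + v(K(-5, -1))) = sqrt(-890 + (5 + (-1 - 5))**2) = sqrt(-890 + (5 - 6)**2) = sqrt(-890 + (-1)**2) = sqrt(-890 + 1) = sqrt(-889) = I*sqrt(889)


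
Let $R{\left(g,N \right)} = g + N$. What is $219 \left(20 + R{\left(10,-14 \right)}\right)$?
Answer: $3504$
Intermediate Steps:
$R{\left(g,N \right)} = N + g$
$219 \left(20 + R{\left(10,-14 \right)}\right) = 219 \left(20 + \left(-14 + 10\right)\right) = 219 \left(20 - 4\right) = 219 \cdot 16 = 3504$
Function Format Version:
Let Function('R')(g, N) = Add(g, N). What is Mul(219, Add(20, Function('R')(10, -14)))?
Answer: 3504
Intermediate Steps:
Function('R')(g, N) = Add(N, g)
Mul(219, Add(20, Function('R')(10, -14))) = Mul(219, Add(20, Add(-14, 10))) = Mul(219, Add(20, -4)) = Mul(219, 16) = 3504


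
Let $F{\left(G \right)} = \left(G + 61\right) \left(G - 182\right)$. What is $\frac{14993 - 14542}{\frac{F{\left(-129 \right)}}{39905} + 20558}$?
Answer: $\frac{17997155}{820388138} \approx 0.021937$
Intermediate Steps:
$F{\left(G \right)} = \left(-182 + G\right) \left(61 + G\right)$ ($F{\left(G \right)} = \left(61 + G\right) \left(-182 + G\right) = \left(-182 + G\right) \left(61 + G\right)$)
$\frac{14993 - 14542}{\frac{F{\left(-129 \right)}}{39905} + 20558} = \frac{14993 - 14542}{\frac{-11102 + \left(-129\right)^{2} - -15609}{39905} + 20558} = \frac{451}{\left(-11102 + 16641 + 15609\right) \frac{1}{39905} + 20558} = \frac{451}{21148 \cdot \frac{1}{39905} + 20558} = \frac{451}{\frac{21148}{39905} + 20558} = \frac{451}{\frac{820388138}{39905}} = 451 \cdot \frac{39905}{820388138} = \frac{17997155}{820388138}$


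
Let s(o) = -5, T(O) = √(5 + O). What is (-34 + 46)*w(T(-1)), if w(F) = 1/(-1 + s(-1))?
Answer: -2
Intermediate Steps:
w(F) = -⅙ (w(F) = 1/(-1 - 5) = 1/(-6) = -⅙)
(-34 + 46)*w(T(-1)) = (-34 + 46)*(-⅙) = 12*(-⅙) = -2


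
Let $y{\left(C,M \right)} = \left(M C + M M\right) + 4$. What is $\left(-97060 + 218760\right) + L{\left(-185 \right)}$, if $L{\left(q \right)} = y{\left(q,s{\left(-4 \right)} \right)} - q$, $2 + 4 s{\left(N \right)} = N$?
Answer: $\frac{488675}{4} \approx 1.2217 \cdot 10^{5}$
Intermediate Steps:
$s{\left(N \right)} = - \frac{1}{2} + \frac{N}{4}$
$y{\left(C,M \right)} = 4 + M^{2} + C M$ ($y{\left(C,M \right)} = \left(C M + M^{2}\right) + 4 = \left(M^{2} + C M\right) + 4 = 4 + M^{2} + C M$)
$L{\left(q \right)} = \frac{25}{4} - \frac{5 q}{2}$ ($L{\left(q \right)} = \left(4 + \left(- \frac{1}{2} + \frac{1}{4} \left(-4\right)\right)^{2} + q \left(- \frac{1}{2} + \frac{1}{4} \left(-4\right)\right)\right) - q = \left(4 + \left(- \frac{1}{2} - 1\right)^{2} + q \left(- \frac{1}{2} - 1\right)\right) - q = \left(4 + \left(- \frac{3}{2}\right)^{2} + q \left(- \frac{3}{2}\right)\right) - q = \left(4 + \frac{9}{4} - \frac{3 q}{2}\right) - q = \left(\frac{25}{4} - \frac{3 q}{2}\right) - q = \frac{25}{4} - \frac{5 q}{2}$)
$\left(-97060 + 218760\right) + L{\left(-185 \right)} = \left(-97060 + 218760\right) + \left(\frac{25}{4} - - \frac{925}{2}\right) = 121700 + \left(\frac{25}{4} + \frac{925}{2}\right) = 121700 + \frac{1875}{4} = \frac{488675}{4}$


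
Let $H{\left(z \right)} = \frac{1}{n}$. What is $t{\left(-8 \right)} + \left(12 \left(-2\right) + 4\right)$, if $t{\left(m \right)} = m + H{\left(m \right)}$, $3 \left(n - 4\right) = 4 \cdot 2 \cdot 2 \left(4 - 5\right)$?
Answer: $- \frac{115}{4} \approx -28.75$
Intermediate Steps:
$n = - \frac{4}{3}$ ($n = 4 + \frac{4 \cdot 2 \cdot 2 \left(4 - 5\right)}{3} = 4 + \frac{8 \cdot 2 \left(-1\right)}{3} = 4 + \frac{16 \left(-1\right)}{3} = 4 + \frac{1}{3} \left(-16\right) = 4 - \frac{16}{3} = - \frac{4}{3} \approx -1.3333$)
$H{\left(z \right)} = - \frac{3}{4}$ ($H{\left(z \right)} = \frac{1}{- \frac{4}{3}} = - \frac{3}{4}$)
$t{\left(m \right)} = - \frac{3}{4} + m$ ($t{\left(m \right)} = m - \frac{3}{4} = - \frac{3}{4} + m$)
$t{\left(-8 \right)} + \left(12 \left(-2\right) + 4\right) = \left(- \frac{3}{4} - 8\right) + \left(12 \left(-2\right) + 4\right) = - \frac{35}{4} + \left(-24 + 4\right) = - \frac{35}{4} - 20 = - \frac{115}{4}$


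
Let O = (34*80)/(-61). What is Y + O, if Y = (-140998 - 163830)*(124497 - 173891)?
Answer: 918457125432/61 ≈ 1.5057e+10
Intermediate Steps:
O = -2720/61 (O = 2720*(-1/61) = -2720/61 ≈ -44.590)
Y = 15056674232 (Y = -304828*(-49394) = 15056674232)
Y + O = 15056674232 - 2720/61 = 918457125432/61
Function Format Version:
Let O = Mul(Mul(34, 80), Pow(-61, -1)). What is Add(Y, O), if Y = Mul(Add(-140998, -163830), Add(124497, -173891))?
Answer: Rational(918457125432, 61) ≈ 1.5057e+10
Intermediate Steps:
O = Rational(-2720, 61) (O = Mul(2720, Rational(-1, 61)) = Rational(-2720, 61) ≈ -44.590)
Y = 15056674232 (Y = Mul(-304828, -49394) = 15056674232)
Add(Y, O) = Add(15056674232, Rational(-2720, 61)) = Rational(918457125432, 61)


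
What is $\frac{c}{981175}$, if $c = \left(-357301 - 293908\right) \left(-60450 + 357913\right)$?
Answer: $- \frac{14900814059}{75475} \approx -1.9743 \cdot 10^{5}$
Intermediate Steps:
$c = -193710582767$ ($c = \left(-651209\right) 297463 = -193710582767$)
$\frac{c}{981175} = - \frac{193710582767}{981175} = \left(-193710582767\right) \frac{1}{981175} = - \frac{14900814059}{75475}$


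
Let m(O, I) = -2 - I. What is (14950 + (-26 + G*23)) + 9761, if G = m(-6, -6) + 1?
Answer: 24800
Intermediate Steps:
G = 5 (G = (-2 - 1*(-6)) + 1 = (-2 + 6) + 1 = 4 + 1 = 5)
(14950 + (-26 + G*23)) + 9761 = (14950 + (-26 + 5*23)) + 9761 = (14950 + (-26 + 115)) + 9761 = (14950 + 89) + 9761 = 15039 + 9761 = 24800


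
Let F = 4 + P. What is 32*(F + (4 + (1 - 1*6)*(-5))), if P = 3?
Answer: 1152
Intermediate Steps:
F = 7 (F = 4 + 3 = 7)
32*(F + (4 + (1 - 1*6)*(-5))) = 32*(7 + (4 + (1 - 1*6)*(-5))) = 32*(7 + (4 + (1 - 6)*(-5))) = 32*(7 + (4 - 5*(-5))) = 32*(7 + (4 + 25)) = 32*(7 + 29) = 32*36 = 1152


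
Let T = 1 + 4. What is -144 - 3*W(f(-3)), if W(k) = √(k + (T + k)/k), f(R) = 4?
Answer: -303/2 ≈ -151.50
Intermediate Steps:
T = 5
W(k) = √(k + (5 + k)/k)
-144 - 3*W(f(-3)) = -144 - 3*√(1 + 4 + 5/4) = -144 - 3*√(25/4) = -144 - 3*5/2 = -144 - 15/2 = -303/2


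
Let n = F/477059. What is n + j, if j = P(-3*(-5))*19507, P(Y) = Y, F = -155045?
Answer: 12689972150/43369 ≈ 2.9260e+5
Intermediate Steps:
n = -14095/43369 (n = -155045/477059 = -155045*1/477059 = -14095/43369 ≈ -0.32500)
j = 292605 (j = -3*(-5)*19507 = 15*19507 = 292605)
n + j = -14095/43369 + 292605 = 12689972150/43369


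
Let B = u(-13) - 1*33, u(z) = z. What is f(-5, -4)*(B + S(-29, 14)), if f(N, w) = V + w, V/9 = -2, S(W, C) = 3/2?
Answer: 979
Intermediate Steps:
S(W, C) = 3/2 (S(W, C) = 3*(½) = 3/2)
V = -18 (V = 9*(-2) = -18)
f(N, w) = -18 + w
B = -46 (B = -13 - 1*33 = -13 - 33 = -46)
f(-5, -4)*(B + S(-29, 14)) = (-18 - 4)*(-46 + 3/2) = -22*(-89/2) = 979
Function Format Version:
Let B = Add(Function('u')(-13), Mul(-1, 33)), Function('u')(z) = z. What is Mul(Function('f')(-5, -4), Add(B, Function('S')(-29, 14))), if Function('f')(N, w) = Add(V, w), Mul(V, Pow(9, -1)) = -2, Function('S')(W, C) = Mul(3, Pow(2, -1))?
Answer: 979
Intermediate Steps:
Function('S')(W, C) = Rational(3, 2) (Function('S')(W, C) = Mul(3, Rational(1, 2)) = Rational(3, 2))
V = -18 (V = Mul(9, -2) = -18)
Function('f')(N, w) = Add(-18, w)
B = -46 (B = Add(-13, Mul(-1, 33)) = Add(-13, -33) = -46)
Mul(Function('f')(-5, -4), Add(B, Function('S')(-29, 14))) = Mul(Add(-18, -4), Add(-46, Rational(3, 2))) = Mul(-22, Rational(-89, 2)) = 979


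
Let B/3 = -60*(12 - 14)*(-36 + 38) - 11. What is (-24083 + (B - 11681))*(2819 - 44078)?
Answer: 1447241943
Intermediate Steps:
B = 687 (B = 3*(-60*(12 - 14)*(-36 + 38) - 11) = 3*(-(-120)*2 - 11) = 3*(-60*(-4) - 11) = 3*(240 - 11) = 3*229 = 687)
(-24083 + (B - 11681))*(2819 - 44078) = (-24083 + (687 - 11681))*(2819 - 44078) = (-24083 - 10994)*(-41259) = -35077*(-41259) = 1447241943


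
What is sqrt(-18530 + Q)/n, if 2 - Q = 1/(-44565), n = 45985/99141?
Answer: 33047*I*sqrt(36797334716235)/683107175 ≈ 293.46*I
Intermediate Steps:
n = 45985/99141 (n = 45985*(1/99141) = 45985/99141 ≈ 0.46383)
Q = 89131/44565 (Q = 2 - 1/(-44565) = 2 - 1*(-1/44565) = 2 + 1/44565 = 89131/44565 ≈ 2.0000)
sqrt(-18530 + Q)/n = sqrt(-18530 + 89131/44565)/(45985/99141) = sqrt(-825700319/44565)*(99141/45985) = (I*sqrt(36797334716235)/44565)*(99141/45985) = 33047*I*sqrt(36797334716235)/683107175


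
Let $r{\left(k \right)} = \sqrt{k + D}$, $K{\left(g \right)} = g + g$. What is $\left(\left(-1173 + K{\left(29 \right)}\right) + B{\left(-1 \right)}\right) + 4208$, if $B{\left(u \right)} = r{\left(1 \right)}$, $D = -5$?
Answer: $3093 + 2 i \approx 3093.0 + 2.0 i$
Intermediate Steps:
$K{\left(g \right)} = 2 g$
$r{\left(k \right)} = \sqrt{-5 + k}$ ($r{\left(k \right)} = \sqrt{k - 5} = \sqrt{-5 + k}$)
$B{\left(u \right)} = 2 i$ ($B{\left(u \right)} = \sqrt{-5 + 1} = \sqrt{-4} = 2 i$)
$\left(\left(-1173 + K{\left(29 \right)}\right) + B{\left(-1 \right)}\right) + 4208 = \left(\left(-1173 + 2 \cdot 29\right) + 2 i\right) + 4208 = \left(\left(-1173 + 58\right) + 2 i\right) + 4208 = \left(-1115 + 2 i\right) + 4208 = 3093 + 2 i$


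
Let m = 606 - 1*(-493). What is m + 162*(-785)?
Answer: -126071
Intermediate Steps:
m = 1099 (m = 606 + 493 = 1099)
m + 162*(-785) = 1099 + 162*(-785) = 1099 - 127170 = -126071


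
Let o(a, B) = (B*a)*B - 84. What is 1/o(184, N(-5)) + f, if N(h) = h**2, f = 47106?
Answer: 5413233097/114916 ≈ 47106.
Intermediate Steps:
o(a, B) = -84 + a*B**2 (o(a, B) = a*B**2 - 84 = -84 + a*B**2)
1/o(184, N(-5)) + f = 1/(-84 + 184*((-5)**2)**2) + 47106 = 1/(-84 + 184*25**2) + 47106 = 1/(-84 + 184*625) + 47106 = 1/(-84 + 115000) + 47106 = 1/114916 + 47106 = 5413233097/114916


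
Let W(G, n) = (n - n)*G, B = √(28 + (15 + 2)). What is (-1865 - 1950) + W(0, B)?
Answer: -3815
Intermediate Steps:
B = 3*√5 (B = √(28 + 17) = √45 = 3*√5 ≈ 6.7082)
W(G, n) = 0 (W(G, n) = 0*G = 0)
(-1865 - 1950) + W(0, B) = (-1865 - 1950) + 0 = -3815 + 0 = -3815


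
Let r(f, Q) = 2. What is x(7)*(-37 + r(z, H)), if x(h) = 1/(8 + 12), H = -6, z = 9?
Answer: -7/4 ≈ -1.7500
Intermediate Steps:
x(h) = 1/20
x(7)*(-37 + r(z, H)) = (-37 + 2)/20 = (1/20)*(-35) = -7/4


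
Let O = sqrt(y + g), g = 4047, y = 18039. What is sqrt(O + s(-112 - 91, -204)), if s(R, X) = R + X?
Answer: sqrt(-407 + 3*sqrt(2454)) ≈ 16.074*I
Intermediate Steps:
O = 3*sqrt(2454) (O = sqrt(18039 + 4047) = sqrt(22086) = 3*sqrt(2454) ≈ 148.61)
sqrt(O + s(-112 - 91, -204)) = sqrt(3*sqrt(2454) + ((-112 - 91) - 204)) = sqrt(3*sqrt(2454) + (-203 - 204)) = sqrt(3*sqrt(2454) - 407) = sqrt(-407 + 3*sqrt(2454))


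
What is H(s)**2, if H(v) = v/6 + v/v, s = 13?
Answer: 361/36 ≈ 10.028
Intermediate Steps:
H(v) = 1 + v/6 (H(v) = v*(1/6) + 1 = v/6 + 1 = 1 + v/6)
H(s)**2 = (1 + (1/6)*13)**2 = (1 + 13/6)**2 = (19/6)**2 = 361/36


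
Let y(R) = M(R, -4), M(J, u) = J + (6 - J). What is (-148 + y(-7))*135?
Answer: -19170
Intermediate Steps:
M(J, u) = 6
y(R) = 6
(-148 + y(-7))*135 = (-148 + 6)*135 = -142*135 = -19170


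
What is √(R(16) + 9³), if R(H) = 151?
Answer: 4*√55 ≈ 29.665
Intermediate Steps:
√(R(16) + 9³) = √(151 + 9³) = √(151 + 729) = √880 = 4*√55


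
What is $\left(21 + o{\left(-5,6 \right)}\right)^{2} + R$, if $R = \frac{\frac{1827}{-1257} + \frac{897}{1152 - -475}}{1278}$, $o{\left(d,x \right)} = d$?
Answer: $\frac{37172343964}{145204869} \approx 256.0$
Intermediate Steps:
$R = - \frac{102500}{145204869}$ ($R = \left(1827 \left(- \frac{1}{1257}\right) + \frac{897}{1152 + 475}\right) \frac{1}{1278} = \left(- \frac{609}{419} + \frac{897}{1627}\right) \frac{1}{1278} = \left(- \frac{615000}{681713}\right) \frac{1}{1278} = - \frac{102500}{145204869} \approx -0.0007059$)
$\left(21 + o{\left(-5,6 \right)}\right)^{2} + R = \left(21 - 5\right)^{2} - \frac{102500}{145204869} = 16^{2} - \frac{102500}{145204869} = 256 - \frac{102500}{145204869} = \frac{37172343964}{145204869}$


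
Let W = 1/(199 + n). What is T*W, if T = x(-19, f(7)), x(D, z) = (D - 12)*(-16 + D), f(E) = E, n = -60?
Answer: 1085/139 ≈ 7.8058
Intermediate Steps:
x(D, z) = (-16 + D)*(-12 + D) (x(D, z) = (-12 + D)*(-16 + D) = (-16 + D)*(-12 + D))
T = 1085 (T = 192 + (-19)² - 28*(-19) = 192 + 361 + 532 = 1085)
W = 1/139 (W = 1/(199 - 60) = 1/139 ≈ 0.0071942)
T*W = 1085*(1/139) = 1085/139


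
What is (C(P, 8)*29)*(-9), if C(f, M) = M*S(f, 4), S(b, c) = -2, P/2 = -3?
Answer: 4176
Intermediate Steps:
P = -6 (P = 2*(-3) = -6)
C(f, M) = -2*M (C(f, M) = M*(-2) = -2*M)
(C(P, 8)*29)*(-9) = (-2*8*29)*(-9) = -16*29*(-9) = -464*(-9) = 4176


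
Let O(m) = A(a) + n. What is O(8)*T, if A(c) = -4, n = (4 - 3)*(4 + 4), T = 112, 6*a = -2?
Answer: 448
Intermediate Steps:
a = -1/3 (a = (1/6)*(-2) = -1/3 ≈ -0.33333)
n = 8 (n = 1*8 = 8)
O(m) = 4 (O(m) = -4 + 8 = 4)
O(8)*T = 4*112 = 448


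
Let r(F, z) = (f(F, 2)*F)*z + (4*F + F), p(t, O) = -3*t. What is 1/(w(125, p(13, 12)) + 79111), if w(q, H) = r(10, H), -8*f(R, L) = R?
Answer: 2/159297 ≈ 1.2555e-5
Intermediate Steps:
f(R, L) = -R/8
r(F, z) = 5*F - z*F²/8 (r(F, z) = ((-F/8)*F)*z + (4*F + F) = (-F²/8)*z + 5*F = -z*F²/8 + 5*F = 5*F - z*F²/8)
w(q, H) = 50 - 25*H/2 (w(q, H) = (⅛)*10*(40 - 1*10*H) = (⅛)*10*(40 - 10*H) = 50 - 25*H/2)
1/(w(125, p(13, 12)) + 79111) = 1/((50 - (-75)*13/2) + 79111) = 1/((50 - 25/2*(-39)) + 79111) = 1/((50 + 975/2) + 79111) = 1/(1075/2 + 79111) = 1/(159297/2) = 2/159297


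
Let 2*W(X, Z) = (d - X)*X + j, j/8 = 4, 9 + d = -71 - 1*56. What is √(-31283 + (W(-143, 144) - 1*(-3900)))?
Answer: I*√111470/2 ≈ 166.94*I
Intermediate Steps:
d = -136 (d = -9 + (-71 - 1*56) = -9 + (-71 - 56) = -9 - 127 = -136)
j = 32 (j = 8*4 = 32)
W(X, Z) = 16 + X*(-136 - X)/2 (W(X, Z) = ((-136 - X)*X + 32)/2 = (X*(-136 - X) + 32)/2 = (32 + X*(-136 - X))/2 = 16 + X*(-136 - X)/2)
√(-31283 + (W(-143, 144) - 1*(-3900))) = √(-31283 + ((16 - 68*(-143) - ½*(-143)²) - 1*(-3900))) = √(-31283 + ((16 + 9724 - ½*20449) + 3900)) = √(-31283 + ((16 + 9724 - 20449/2) + 3900)) = √(-31283 + (-969/2 + 3900)) = √(-31283 + 6831/2) = √(-55735/2) = I*√111470/2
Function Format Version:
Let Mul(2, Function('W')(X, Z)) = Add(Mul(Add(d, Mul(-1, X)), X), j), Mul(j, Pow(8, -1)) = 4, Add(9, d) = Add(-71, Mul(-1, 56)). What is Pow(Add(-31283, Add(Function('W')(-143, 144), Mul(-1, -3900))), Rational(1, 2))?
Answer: Mul(Rational(1, 2), I, Pow(111470, Rational(1, 2))) ≈ Mul(166.94, I)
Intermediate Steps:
d = -136 (d = Add(-9, Add(-71, Mul(-1, 56))) = Add(-9, Add(-71, -56)) = Add(-9, -127) = -136)
j = 32 (j = Mul(8, 4) = 32)
Function('W')(X, Z) = Add(16, Mul(Rational(1, 2), X, Add(-136, Mul(-1, X)))) (Function('W')(X, Z) = Mul(Rational(1, 2), Add(Mul(Add(-136, Mul(-1, X)), X), 32)) = Mul(Rational(1, 2), Add(Mul(X, Add(-136, Mul(-1, X))), 32)) = Mul(Rational(1, 2), Add(32, Mul(X, Add(-136, Mul(-1, X))))) = Add(16, Mul(Rational(1, 2), X, Add(-136, Mul(-1, X)))))
Pow(Add(-31283, Add(Function('W')(-143, 144), Mul(-1, -3900))), Rational(1, 2)) = Pow(Add(-31283, Add(Add(16, Mul(-68, -143), Mul(Rational(-1, 2), Pow(-143, 2))), Mul(-1, -3900))), Rational(1, 2)) = Pow(Add(-31283, Add(Add(16, 9724, Mul(Rational(-1, 2), 20449)), 3900)), Rational(1, 2)) = Pow(Add(-31283, Add(Add(16, 9724, Rational(-20449, 2)), 3900)), Rational(1, 2)) = Pow(Add(-31283, Add(Rational(-969, 2), 3900)), Rational(1, 2)) = Pow(Add(-31283, Rational(6831, 2)), Rational(1, 2)) = Pow(Rational(-55735, 2), Rational(1, 2)) = Mul(Rational(1, 2), I, Pow(111470, Rational(1, 2)))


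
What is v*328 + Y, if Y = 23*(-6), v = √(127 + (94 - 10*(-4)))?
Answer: -138 + 984*√29 ≈ 5161.0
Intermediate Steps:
v = 3*√29 (v = √(127 + (94 - 1*(-40))) = √(127 + (94 + 40)) = √(127 + 134) = √261 = 3*√29 ≈ 16.155)
Y = -138
v*328 + Y = (3*√29)*328 - 138 = 984*√29 - 138 = -138 + 984*√29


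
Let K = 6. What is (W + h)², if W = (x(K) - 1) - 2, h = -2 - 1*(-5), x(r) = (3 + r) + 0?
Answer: 81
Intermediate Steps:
x(r) = 3 + r
h = 3 (h = -2 + 5 = 3)
W = 6 (W = ((3 + 6) - 1) - 2 = (9 - 1) - 2 = 8 - 2 = 6)
(W + h)² = (6 + 3)² = 9² = 81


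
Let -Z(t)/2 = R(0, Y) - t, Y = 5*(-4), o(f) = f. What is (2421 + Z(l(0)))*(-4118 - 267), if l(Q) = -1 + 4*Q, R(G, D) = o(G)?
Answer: -10607315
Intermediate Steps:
Y = -20
R(G, D) = G
Z(t) = 2*t (Z(t) = -2*(0 - t) = -(-2)*t = 2*t)
(2421 + Z(l(0)))*(-4118 - 267) = (2421 + 2*(-1 + 4*0))*(-4118 - 267) = (2421 + 2*(-1 + 0))*(-4385) = (2421 + 2*(-1))*(-4385) = (2421 - 2)*(-4385) = 2419*(-4385) = -10607315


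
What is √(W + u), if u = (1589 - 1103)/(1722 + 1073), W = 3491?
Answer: √27273137645/2795 ≈ 59.086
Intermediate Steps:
u = 486/2795 ≈ 0.17388
√(W + u) = √(3491 + 486/2795) = √(9757831/2795) = √27273137645/2795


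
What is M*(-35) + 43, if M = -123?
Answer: 4348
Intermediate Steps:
M*(-35) + 43 = -123*(-35) + 43 = 4305 + 43 = 4348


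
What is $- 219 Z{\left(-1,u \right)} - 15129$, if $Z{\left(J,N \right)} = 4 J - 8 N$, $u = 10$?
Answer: $3267$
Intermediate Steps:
$Z{\left(J,N \right)} = - 8 N + 4 J$
$- 219 Z{\left(-1,u \right)} - 15129 = - 219 \left(\left(-8\right) 10 + 4 \left(-1\right)\right) - 15129 = - 219 \left(-80 - 4\right) - 15129 = \left(-219\right) \left(-84\right) - 15129 = 18396 - 15129 = 3267$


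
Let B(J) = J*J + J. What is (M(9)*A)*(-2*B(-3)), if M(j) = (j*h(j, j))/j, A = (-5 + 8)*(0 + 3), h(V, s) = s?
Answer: -972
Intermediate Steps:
A = 9 (A = 3*3 = 9)
B(J) = J + J**2 (B(J) = J**2 + J = J + J**2)
M(j) = j (M(j) = (j*j)/j = j**2/j = j)
(M(9)*A)*(-2*B(-3)) = (9*9)*(-(-6)*(1 - 3)) = 81*(-(-6)*(-2)) = 81*(-2*6) = 81*(-12) = -972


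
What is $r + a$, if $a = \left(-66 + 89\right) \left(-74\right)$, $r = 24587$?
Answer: $22885$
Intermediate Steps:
$a = -1702$ ($a = 23 \left(-74\right) = -1702$)
$r + a = 24587 - 1702 = 22885$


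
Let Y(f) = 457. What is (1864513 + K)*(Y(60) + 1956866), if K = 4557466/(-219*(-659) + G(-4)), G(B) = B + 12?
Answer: 526730992590471489/144329 ≈ 3.6495e+12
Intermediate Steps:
G(B) = 12 + B
K = 4557466/144329 (K = 4557466/(-219*(-659) + (12 - 4)) = 4557466/(144321 + 8) = 4557466/144329 ≈ 31.577)
(1864513 + K)*(Y(60) + 1956866) = (1864513 + 4557466/144329)*(457 + 1956866) = (269107854243/144329)*1957323 = 526730992590471489/144329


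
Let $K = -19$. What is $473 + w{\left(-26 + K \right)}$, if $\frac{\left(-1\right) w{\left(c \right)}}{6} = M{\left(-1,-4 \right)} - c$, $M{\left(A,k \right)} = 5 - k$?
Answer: $149$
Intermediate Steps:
$w{\left(c \right)} = -54 + 6 c$ ($w{\left(c \right)} = - 6 \left(\left(5 - -4\right) - c\right) = - 6 \left(\left(5 + 4\right) - c\right) = - 6 \left(9 - c\right) = -54 + 6 c$)
$473 + w{\left(-26 + K \right)} = 473 + \left(-54 + 6 \left(-26 - 19\right)\right) = 473 + \left(-54 + 6 \left(-45\right)\right) = 473 - 324 = 149$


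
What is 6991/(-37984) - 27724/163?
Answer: -1054207949/6191392 ≈ -170.27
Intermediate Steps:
6991/(-37984) - 27724/163 = 6991*(-1/37984) - 27724*1/163 = -6991/37984 - 27724/163 = -1054207949/6191392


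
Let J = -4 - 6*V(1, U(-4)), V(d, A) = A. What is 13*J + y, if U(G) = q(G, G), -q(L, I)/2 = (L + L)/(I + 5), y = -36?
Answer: -1336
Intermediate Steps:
q(L, I) = -4*L/(5 + I) (q(L, I) = -2*(L + L)/(I + 5) = -2*2*L/(5 + I) = -4*L/(5 + I))
U(G) = -4*G/(5 + G)
J = -100 (J = -4 - (-24)*(-4)/(5 - 4) = -4 - (-24)*(-4)/1 = -4 - (-24)*(-4) = -4 - 6*16 = -4 - 96 = -100)
13*J + y = 13*(-100) - 36 = -1300 - 36 = -1336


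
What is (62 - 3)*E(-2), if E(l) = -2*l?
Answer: 236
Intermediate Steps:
(62 - 3)*E(-2) = (62 - 3)*(-2*(-2)) = 59*4 = 236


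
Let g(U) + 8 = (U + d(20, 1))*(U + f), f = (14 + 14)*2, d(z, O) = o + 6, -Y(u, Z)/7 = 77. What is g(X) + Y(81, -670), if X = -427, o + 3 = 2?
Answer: 156015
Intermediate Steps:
o = -1 (o = -3 + 2 = -1)
Y(u, Z) = -539 (Y(u, Z) = -7*77 = -539)
d(z, O) = 5 (d(z, O) = -1 + 6 = 5)
f = 56 (f = 28*2 = 56)
g(U) = -8 + (5 + U)*(56 + U) (g(U) = -8 + (U + 5)*(U + 56) = -8 + (5 + U)*(56 + U))
g(X) + Y(81, -670) = (272 + (-427)**2 + 61*(-427)) - 539 = (272 + 182329 - 26047) - 539 = 156554 - 539 = 156015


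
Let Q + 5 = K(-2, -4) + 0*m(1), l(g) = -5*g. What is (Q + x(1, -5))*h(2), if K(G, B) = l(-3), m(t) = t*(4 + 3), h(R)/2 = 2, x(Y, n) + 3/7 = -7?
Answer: 72/7 ≈ 10.286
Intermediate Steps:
x(Y, n) = -52/7 (x(Y, n) = -3/7 - 7 = -52/7)
h(R) = 4 (h(R) = 2*2 = 4)
m(t) = 7*t (m(t) = t*7 = 7*t)
K(G, B) = 15 (K(G, B) = -5*(-3) = 15)
Q = 10 (Q = -5 + (15 + 0*(7*1)) = -5 + (15 + 0*7) = -5 + (15 + 0) = -5 + 15 = 10)
(Q + x(1, -5))*h(2) = (10 - 52/7)*4 = (18/7)*4 = 72/7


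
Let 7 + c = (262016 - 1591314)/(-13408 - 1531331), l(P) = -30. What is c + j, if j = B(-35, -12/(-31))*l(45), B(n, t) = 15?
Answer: -41448025/90867 ≈ -456.14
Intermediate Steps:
c = -557875/90867 (c = -7 + (262016 - 1591314)/(-13408 - 1531331) = -7 - 1329298/(-1544739) = -7 - 1329298*(-1/1544739) = -7 + 78194/90867 = -557875/90867 ≈ -6.1395)
j = -450 (j = 15*(-30) = -450)
c + j = -557875/90867 - 450 = -41448025/90867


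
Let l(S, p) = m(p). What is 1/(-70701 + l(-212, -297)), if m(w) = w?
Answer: -1/70998 ≈ -1.4085e-5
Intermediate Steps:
l(S, p) = p
1/(-70701 + l(-212, -297)) = 1/(-70701 - 297) = 1/(-70998) = -1/70998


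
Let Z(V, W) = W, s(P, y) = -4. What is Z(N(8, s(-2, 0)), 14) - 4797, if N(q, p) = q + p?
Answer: -4783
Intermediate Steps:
N(q, p) = p + q
Z(N(8, s(-2, 0)), 14) - 4797 = 14 - 4797 = -4783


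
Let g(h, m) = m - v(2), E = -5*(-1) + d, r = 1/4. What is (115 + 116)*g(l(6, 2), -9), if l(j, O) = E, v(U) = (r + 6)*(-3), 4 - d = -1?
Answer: 9009/4 ≈ 2252.3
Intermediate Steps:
d = 5 (d = 4 - 1*(-1) = 4 + 1 = 5)
r = ¼ ≈ 0.25000
v(U) = -75/4 (v(U) = (¼ + 6)*(-3) = (25/4)*(-3) = -75/4)
E = 10 (E = -5*(-1) + 5 = 5 + 5 = 10)
l(j, O) = 10
g(h, m) = 75/4 + m (g(h, m) = m - 1*(-75/4) = m + 75/4 = 75/4 + m)
(115 + 116)*g(l(6, 2), -9) = (115 + 116)*(75/4 - 9) = 231*(39/4) = 9009/4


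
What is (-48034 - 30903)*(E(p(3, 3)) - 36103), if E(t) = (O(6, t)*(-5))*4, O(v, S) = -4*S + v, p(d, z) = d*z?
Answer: 2802500311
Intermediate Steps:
O(v, S) = v - 4*S
E(t) = -120 + 80*t (E(t) = ((6 - 4*t)*(-5))*4 = (-30 + 20*t)*4 = -120 + 80*t)
(-48034 - 30903)*(E(p(3, 3)) - 36103) = (-48034 - 30903)*((-120 + 80*(3*3)) - 36103) = -78937*((-120 + 80*9) - 36103) = -78937*((-120 + 720) - 36103) = -78937*(600 - 36103) = -78937*(-35503) = 2802500311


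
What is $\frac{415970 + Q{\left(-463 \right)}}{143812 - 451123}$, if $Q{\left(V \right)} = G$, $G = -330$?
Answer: $- \frac{415640}{307311} \approx -1.3525$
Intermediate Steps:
$Q{\left(V \right)} = -330$
$\frac{415970 + Q{\left(-463 \right)}}{143812 - 451123} = \frac{415970 - 330}{143812 - 451123} = \frac{415640}{-307311} = 415640 \left(- \frac{1}{307311}\right) = - \frac{415640}{307311}$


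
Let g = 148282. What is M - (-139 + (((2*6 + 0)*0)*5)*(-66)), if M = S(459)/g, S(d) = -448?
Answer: 10305375/74141 ≈ 139.00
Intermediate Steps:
M = -224/74141 (M = -448/148282 = -448*1/148282 = -224/74141 ≈ -0.0030213)
M - (-139 + (((2*6 + 0)*0)*5)*(-66)) = -224/74141 - (-139 + (((2*6 + 0)*0)*5)*(-66)) = -224/74141 - (-139 + (((12 + 0)*0)*5)*(-66)) = -224/74141 - (-139 + ((12*0)*5)*(-66)) = -224/74141 - (-139 + (0*5)*(-66)) = -224/74141 - (-139 + 0*(-66)) = -224/74141 - (-139 + 0) = -224/74141 - 1*(-139) = -224/74141 + 139 = 10305375/74141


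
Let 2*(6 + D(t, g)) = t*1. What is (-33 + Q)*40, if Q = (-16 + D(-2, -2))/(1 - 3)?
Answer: -860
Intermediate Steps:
D(t, g) = -6 + t/2 (D(t, g) = -6 + (t*1)/2 = -6 + t/2)
Q = 23/2 (Q = (-16 + (-6 + (½)*(-2)))/(1 - 3) = (-16 + (-6 - 1))/(-2) = (-16 - 7)*(-½) = -23*(-½) = 23/2 ≈ 11.500)
(-33 + Q)*40 = (-33 + 23/2)*40 = -43/2*40 = -860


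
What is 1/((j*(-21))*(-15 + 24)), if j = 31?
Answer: -1/5859 ≈ -0.00017068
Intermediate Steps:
1/((j*(-21))*(-15 + 24)) = 1/((31*(-21))*(-15 + 24)) = 1/(-651*9) = 1/(-5859) = -1/5859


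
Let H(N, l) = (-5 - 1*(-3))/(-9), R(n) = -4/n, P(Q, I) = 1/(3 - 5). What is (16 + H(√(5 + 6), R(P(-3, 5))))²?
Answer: 21316/81 ≈ 263.16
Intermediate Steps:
P(Q, I) = -½ (P(Q, I) = 1/(-2) = -½)
H(N, l) = 2/9 (H(N, l) = (-5 + 3)*(-⅑) = -2*(-⅑) = 2/9)
(16 + H(√(5 + 6), R(P(-3, 5))))² = (16 + 2/9)² = (146/9)² = 21316/81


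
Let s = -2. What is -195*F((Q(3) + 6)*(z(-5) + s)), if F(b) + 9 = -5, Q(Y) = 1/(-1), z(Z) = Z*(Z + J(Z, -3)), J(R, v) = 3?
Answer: 2730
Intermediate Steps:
z(Z) = Z*(3 + Z) (z(Z) = Z*(Z + 3) = Z*(3 + Z))
Q(Y) = -1
F(b) = -14 (F(b) = -9 - 5 = -14)
-195*F((Q(3) + 6)*(z(-5) + s)) = -195*(-14) = 2730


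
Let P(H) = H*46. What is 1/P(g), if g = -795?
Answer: -1/36570 ≈ -2.7345e-5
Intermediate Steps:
P(H) = 46*H
1/P(g) = 1/(46*(-795)) = 1/(-36570) = -1/36570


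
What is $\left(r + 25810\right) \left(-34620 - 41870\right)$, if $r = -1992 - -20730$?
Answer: $-3407476520$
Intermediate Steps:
$r = 18738$ ($r = -1992 + 20730 = 18738$)
$\left(r + 25810\right) \left(-34620 - 41870\right) = \left(18738 + 25810\right) \left(-34620 - 41870\right) = 44548 \left(-76490\right) = -3407476520$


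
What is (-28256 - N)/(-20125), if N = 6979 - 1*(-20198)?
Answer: 7919/2875 ≈ 2.7544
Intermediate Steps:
N = 27177 (N = 6979 + 20198 = 27177)
(-28256 - N)/(-20125) = (-28256 - 1*27177)/(-20125) = (-28256 - 27177)*(-1/20125) = -55433*(-1/20125) = 7919/2875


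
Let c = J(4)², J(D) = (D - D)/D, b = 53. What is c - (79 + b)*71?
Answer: -9372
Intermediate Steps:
J(D) = 0 (J(D) = 0/D = 0)
c = 0 (c = 0² = 0)
c - (79 + b)*71 = 0 - (79 + 53)*71 = 0 - 132*71 = 0 - 1*9372 = 0 - 9372 = -9372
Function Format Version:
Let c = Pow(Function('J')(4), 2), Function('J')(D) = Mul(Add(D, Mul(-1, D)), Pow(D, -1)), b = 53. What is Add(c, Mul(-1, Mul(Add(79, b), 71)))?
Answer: -9372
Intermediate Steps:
Function('J')(D) = 0 (Function('J')(D) = Mul(0, Pow(D, -1)) = 0)
c = 0 (c = Pow(0, 2) = 0)
Add(c, Mul(-1, Mul(Add(79, b), 71))) = Add(0, Mul(-1, Mul(Add(79, 53), 71))) = Add(0, Mul(-1, Mul(132, 71))) = Add(0, Mul(-1, 9372)) = Add(0, -9372) = -9372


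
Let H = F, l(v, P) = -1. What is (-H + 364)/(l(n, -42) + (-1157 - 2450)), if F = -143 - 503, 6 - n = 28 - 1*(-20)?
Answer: -505/1804 ≈ -0.27993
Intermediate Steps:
n = -42 (n = 6 - (28 - 1*(-20)) = 6 - (28 + 20) = 6 - 1*48 = 6 - 48 = -42)
F = -646
H = -646
(-H + 364)/(l(n, -42) + (-1157 - 2450)) = (-1*(-646) + 364)/(-1 + (-1157 - 2450)) = (646 + 364)/(-1 - 3607) = 1010/(-3608) = 1010*(-1/3608) = -505/1804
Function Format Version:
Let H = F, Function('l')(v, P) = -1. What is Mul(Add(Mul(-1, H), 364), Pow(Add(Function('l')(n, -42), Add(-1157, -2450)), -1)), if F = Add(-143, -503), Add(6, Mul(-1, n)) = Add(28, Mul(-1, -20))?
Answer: Rational(-505, 1804) ≈ -0.27993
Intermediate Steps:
n = -42 (n = Add(6, Mul(-1, Add(28, Mul(-1, -20)))) = Add(6, Mul(-1, Add(28, 20))) = Add(6, Mul(-1, 48)) = Add(6, -48) = -42)
F = -646
H = -646
Mul(Add(Mul(-1, H), 364), Pow(Add(Function('l')(n, -42), Add(-1157, -2450)), -1)) = Mul(Add(Mul(-1, -646), 364), Pow(Add(-1, Add(-1157, -2450)), -1)) = Mul(Add(646, 364), Pow(Add(-1, -3607), -1)) = Mul(1010, Pow(-3608, -1)) = Mul(1010, Rational(-1, 3608)) = Rational(-505, 1804)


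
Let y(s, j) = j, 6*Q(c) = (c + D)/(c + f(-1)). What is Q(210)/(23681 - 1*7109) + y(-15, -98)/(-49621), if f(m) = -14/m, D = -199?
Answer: 2183277095/1105197020928 ≈ 0.0019755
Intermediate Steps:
Q(c) = (-199 + c)/(6*(14 + c)) (Q(c) = ((c - 199)/(c - 14/(-1)))/6 = ((-199 + c)/(c - 14*(-1)))/6 = ((-199 + c)/(c + 14))/6 = ((-199 + c)/(14 + c))/6 = (-199 + c)/(6*(14 + c)))
Q(210)/(23681 - 1*7109) + y(-15, -98)/(-49621) = ((-199 + 210)/(6*(14 + 210)))/(23681 - 1*7109) - 98/(-49621) = ((1/6)*11/224)/(23681 - 7109) - 98*(-1/49621) = ((1/6)*(1/224)*11)/16572 + 98/49621 = (11/1344)*(1/16572) + 98/49621 = 11/22272768 + 98/49621 = 2183277095/1105197020928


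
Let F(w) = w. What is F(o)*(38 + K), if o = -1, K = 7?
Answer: -45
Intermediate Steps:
F(o)*(38 + K) = -(38 + 7) = -1*45 = -45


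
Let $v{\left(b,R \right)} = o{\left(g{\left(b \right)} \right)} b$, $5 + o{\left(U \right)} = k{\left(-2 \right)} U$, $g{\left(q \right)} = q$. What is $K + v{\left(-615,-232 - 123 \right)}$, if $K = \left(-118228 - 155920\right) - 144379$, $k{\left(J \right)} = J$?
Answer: $-1171902$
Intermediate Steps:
$K = -418527$ ($K = -274148 - 144379 = -418527$)
$o{\left(U \right)} = -5 - 2 U$
$v{\left(b,R \right)} = b \left(-5 - 2 b\right)$ ($v{\left(b,R \right)} = \left(-5 - 2 b\right) b = b \left(-5 - 2 b\right)$)
$K + v{\left(-615,-232 - 123 \right)} = -418527 - 615 \left(-5 - -1230\right) = -418527 - 615 \left(-5 + 1230\right) = -418527 - 753375 = -1171902$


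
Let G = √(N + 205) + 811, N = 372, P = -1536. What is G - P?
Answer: 2347 + √577 ≈ 2371.0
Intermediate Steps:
G = 811 + √577 (G = √(372 + 205) + 811 = √577 + 811 = 811 + √577 ≈ 835.02)
G - P = (811 + √577) - 1*(-1536) = (811 + √577) + 1536 = 2347 + √577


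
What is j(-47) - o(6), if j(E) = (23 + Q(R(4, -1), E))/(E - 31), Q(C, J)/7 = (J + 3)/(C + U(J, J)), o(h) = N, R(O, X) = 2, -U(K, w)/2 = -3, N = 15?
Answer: -2309/156 ≈ -14.801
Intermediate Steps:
U(K, w) = 6 (U(K, w) = -2*(-3) = 6)
o(h) = 15
Q(C, J) = 7*(3 + J)/(6 + C) (Q(C, J) = 7*((J + 3)/(C + 6)) = 7*((3 + J)/(6 + C)) = 7*(3 + J)/(6 + C))
j(E) = (205/8 + 7*E/8)/(-31 + E) (j(E) = (23 + 7*(3 + E)/(6 + 2))/(E - 31) = (23 + 7*(3 + E)/8)/(-31 + E) = (23 + 7*(1/8)*(3 + E))/(-31 + E) = (23 + (21/8 + 7*E/8))/(-31 + E) = (205/8 + 7*E/8)/(-31 + E))
j(-47) - o(6) = (205 + 7*(-47))/(8*(-31 - 47)) - 1*15 = (1/8)*(205 - 329)/(-78) - 15 = (1/8)*(-1/78)*(-124) - 15 = 31/156 - 15 = -2309/156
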